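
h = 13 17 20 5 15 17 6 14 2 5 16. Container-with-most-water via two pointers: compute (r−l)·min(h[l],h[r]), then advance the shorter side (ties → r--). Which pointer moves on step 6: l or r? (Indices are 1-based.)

r

l=1 r=11: min(13,16)*10=130 best=130 *, l++
l=2 r=11: min(17,16)*9=144 best=144 *, r--
l=2 r=10: min(17,5)*8=40 best=144, r--
l=2 r=9: min(17,2)*7=14 best=144, r--
l=2 r=8: min(17,14)*6=84 best=144, r--
l=2 r=7: min(17,6)*5=30 best=144, r--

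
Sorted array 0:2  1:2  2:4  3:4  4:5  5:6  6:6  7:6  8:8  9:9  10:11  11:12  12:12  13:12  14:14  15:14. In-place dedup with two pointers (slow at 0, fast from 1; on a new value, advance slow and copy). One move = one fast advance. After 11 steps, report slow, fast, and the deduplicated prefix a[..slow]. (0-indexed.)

slow=7, fast=12, prefix=[2, 4, 5, 6, 8, 9, 11, 12]

(s=0,f=1) a[fast]=2=a[slow] dup → fast++
(s=0,f=2) a[fast]=4≠a[slow]=2 write a[1]=4 → slow++,fast++
(s=1,f=3) a[fast]=4=a[slow] dup → fast++
(s=1,f=4) a[fast]=5≠a[slow]=4 write a[2]=5 → slow++,fast++
(s=2,f=5) a[fast]=6≠a[slow]=5 write a[3]=6 → slow++,fast++
(s=3,f=6) a[fast]=6=a[slow] dup → fast++
(s=3,f=7) a[fast]=6=a[slow] dup → fast++
(s=3,f=8) a[fast]=8≠a[slow]=6 write a[4]=8 → slow++,fast++
(s=4,f=9) a[fast]=9≠a[slow]=8 write a[5]=9 → slow++,fast++
(s=5,f=10) a[fast]=11≠a[slow]=9 write a[6]=11 → slow++,fast++
(s=6,f=11) a[fast]=12≠a[slow]=11 write a[7]=12 → slow++,fast++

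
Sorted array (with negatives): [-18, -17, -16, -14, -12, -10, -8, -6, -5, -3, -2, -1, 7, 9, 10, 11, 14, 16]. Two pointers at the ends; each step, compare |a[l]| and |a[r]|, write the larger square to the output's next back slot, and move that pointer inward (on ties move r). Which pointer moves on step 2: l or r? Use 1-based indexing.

[1,18] |-18|>|16| out[18]=324 → l++
[2,18] |-17|>|16| out[17]=289 → l++

l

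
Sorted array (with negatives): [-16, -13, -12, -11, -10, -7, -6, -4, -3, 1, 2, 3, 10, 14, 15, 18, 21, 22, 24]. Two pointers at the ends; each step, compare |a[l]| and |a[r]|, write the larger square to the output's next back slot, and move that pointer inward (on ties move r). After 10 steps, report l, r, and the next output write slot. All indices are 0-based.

l=4, r=12, next write slot=8

l=0 r=18: |-16|<=|24| out[18]=576, r--
l=0 r=17: |-16|<=|22| out[17]=484, r--
l=0 r=16: |-16|<=|21| out[16]=441, r--
l=0 r=15: |-16|<=|18| out[15]=324, r--
l=0 r=14: |-16|>|15| out[14]=256, l++
l=1 r=14: |-13|<=|15| out[13]=225, r--
l=1 r=13: |-13|<=|14| out[12]=196, r--
l=1 r=12: |-13|>|10| out[11]=169, l++
l=2 r=12: |-12|>|10| out[10]=144, l++
l=3 r=12: |-11|>|10| out[9]=121, l++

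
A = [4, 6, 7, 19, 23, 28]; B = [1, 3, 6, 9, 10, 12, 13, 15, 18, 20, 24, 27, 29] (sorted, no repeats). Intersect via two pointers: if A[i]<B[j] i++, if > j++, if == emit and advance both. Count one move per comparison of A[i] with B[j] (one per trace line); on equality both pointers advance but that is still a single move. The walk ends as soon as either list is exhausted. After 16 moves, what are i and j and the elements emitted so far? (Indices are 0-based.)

i=0 j=0: 4>1, j++
i=0 j=1: 4>3, j++
i=0 j=2: 4<6, i++
i=1 j=2: 6==6 emit, i++,j++
i=2 j=3: 7<9, i++
i=3 j=3: 19>9, j++
i=3 j=4: 19>10, j++
i=3 j=5: 19>12, j++
i=3 j=6: 19>13, j++
i=3 j=7: 19>15, j++
i=3 j=8: 19>18, j++
i=3 j=9: 19<20, i++
i=4 j=9: 23>20, j++
i=4 j=10: 23<24, i++
i=5 j=10: 28>24, j++
i=5 j=11: 28>27, j++

i=5, j=12, emitted=[6]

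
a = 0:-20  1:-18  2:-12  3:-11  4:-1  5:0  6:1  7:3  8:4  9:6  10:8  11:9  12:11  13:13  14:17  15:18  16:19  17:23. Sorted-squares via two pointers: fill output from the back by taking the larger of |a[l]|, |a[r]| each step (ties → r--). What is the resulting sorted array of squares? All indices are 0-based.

[0, 1, 1, 9, 16, 36, 64, 81, 121, 121, 144, 169, 289, 324, 324, 361, 400, 529]

[0,17] |-20|<=|23| out[17]=529 → r--
[0,16] |-20|>|19| out[16]=400 → l++
[1,16] |-18|<=|19| out[15]=361 → r--
[1,15] |-18|<=|18| out[14]=324 → r--
[1,14] |-18|>|17| out[13]=324 → l++
[2,14] |-12|<=|17| out[12]=289 → r--
[2,13] |-12|<=|13| out[11]=169 → r--
[2,12] |-12|>|11| out[10]=144 → l++
[3,12] |-11|<=|11| out[9]=121 → r--
[3,11] |-11|>|9| out[8]=121 → l++
[4,11] |-1|<=|9| out[7]=81 → r--
[4,10] |-1|<=|8| out[6]=64 → r--
[4,9] |-1|<=|6| out[5]=36 → r--
[4,8] |-1|<=|4| out[4]=16 → r--
[4,7] |-1|<=|3| out[3]=9 → r--
[4,6] |-1|<=|1| out[2]=1 → r--
[4,5] |-1|>|0| out[1]=1 → l++
[5,5] |0|<=|0| out[0]=0 → r--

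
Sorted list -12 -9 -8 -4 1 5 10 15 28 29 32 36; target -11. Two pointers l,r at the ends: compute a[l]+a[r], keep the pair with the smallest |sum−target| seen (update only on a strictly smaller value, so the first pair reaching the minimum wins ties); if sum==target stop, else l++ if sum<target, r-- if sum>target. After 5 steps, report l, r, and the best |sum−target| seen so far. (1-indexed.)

[1,12] -12+36=24 d=35 * → r--
[1,11] -12+32=20 d=31 * → r--
[1,10] -12+29=17 d=28 * → r--
[1,9] -12+28=16 d=27 * → r--
[1,8] -12+15=3 d=14 * → r--

l=1, r=7, best |Δ|=14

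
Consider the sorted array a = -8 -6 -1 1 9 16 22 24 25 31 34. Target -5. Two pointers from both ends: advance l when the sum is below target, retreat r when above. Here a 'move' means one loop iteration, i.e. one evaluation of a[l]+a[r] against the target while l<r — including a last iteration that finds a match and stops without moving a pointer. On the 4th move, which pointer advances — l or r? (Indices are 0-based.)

l=0 r=10: -8+34=26 >-5, r--
l=0 r=9: -8+31=23 >-5, r--
l=0 r=8: -8+25=17 >-5, r--
l=0 r=7: -8+24=16 >-5, r--

r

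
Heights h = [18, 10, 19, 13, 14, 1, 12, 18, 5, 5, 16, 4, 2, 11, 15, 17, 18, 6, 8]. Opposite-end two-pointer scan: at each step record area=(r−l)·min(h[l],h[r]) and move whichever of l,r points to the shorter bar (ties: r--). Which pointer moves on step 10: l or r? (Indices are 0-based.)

r

l=0 r=18: min(18,8)*18=144 best=144 *, r--
l=0 r=17: min(18,6)*17=102 best=144, r--
l=0 r=16: min(18,18)*16=288 best=288 *, r--
l=0 r=15: min(18,17)*15=255 best=288, r--
l=0 r=14: min(18,15)*14=210 best=288, r--
l=0 r=13: min(18,11)*13=143 best=288, r--
l=0 r=12: min(18,2)*12=24 best=288, r--
l=0 r=11: min(18,4)*11=44 best=288, r--
l=0 r=10: min(18,16)*10=160 best=288, r--
l=0 r=9: min(18,5)*9=45 best=288, r--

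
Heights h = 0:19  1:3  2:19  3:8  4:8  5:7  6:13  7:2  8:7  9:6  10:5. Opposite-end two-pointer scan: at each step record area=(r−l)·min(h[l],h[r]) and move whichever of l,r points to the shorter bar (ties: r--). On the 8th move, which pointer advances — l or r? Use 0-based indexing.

[0,10] min(19,5)*10=50 best=50 * → r--
[0,9] min(19,6)*9=54 best=54 * → r--
[0,8] min(19,7)*8=56 best=56 * → r--
[0,7] min(19,2)*7=14 best=56 → r--
[0,6] min(19,13)*6=78 best=78 * → r--
[0,5] min(19,7)*5=35 best=78 → r--
[0,4] min(19,8)*4=32 best=78 → r--
[0,3] min(19,8)*3=24 best=78 → r--

r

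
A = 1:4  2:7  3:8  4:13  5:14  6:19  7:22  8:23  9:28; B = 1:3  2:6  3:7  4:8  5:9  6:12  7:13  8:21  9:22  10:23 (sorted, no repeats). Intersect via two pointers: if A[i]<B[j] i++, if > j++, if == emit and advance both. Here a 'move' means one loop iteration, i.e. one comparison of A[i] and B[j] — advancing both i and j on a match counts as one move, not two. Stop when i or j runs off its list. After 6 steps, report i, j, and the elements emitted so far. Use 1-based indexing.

i=1 j=1: 4>3, j++
i=1 j=2: 4<6, i++
i=2 j=2: 7>6, j++
i=2 j=3: 7==7 emit, i++,j++
i=3 j=4: 8==8 emit, i++,j++
i=4 j=5: 13>9, j++

i=4, j=6, emitted=[7, 8]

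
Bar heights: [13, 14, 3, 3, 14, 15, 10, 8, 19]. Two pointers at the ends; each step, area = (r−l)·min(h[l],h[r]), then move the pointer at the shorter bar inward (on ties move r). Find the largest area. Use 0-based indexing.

max area = 104

l=0 r=8: min(13,19)*8=104 best=104 *, l++
l=1 r=8: min(14,19)*7=98 best=104, l++
l=2 r=8: min(3,19)*6=18 best=104, l++
l=3 r=8: min(3,19)*5=15 best=104, l++
l=4 r=8: min(14,19)*4=56 best=104, l++
l=5 r=8: min(15,19)*3=45 best=104, l++
l=6 r=8: min(10,19)*2=20 best=104, l++
l=7 r=8: min(8,19)*1=8 best=104, l++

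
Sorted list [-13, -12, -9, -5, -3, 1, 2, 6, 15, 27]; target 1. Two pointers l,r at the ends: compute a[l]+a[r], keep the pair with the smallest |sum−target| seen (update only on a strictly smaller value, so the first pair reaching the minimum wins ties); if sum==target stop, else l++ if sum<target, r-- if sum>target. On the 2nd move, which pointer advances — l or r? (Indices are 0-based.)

l=0 r=9: -13+27=14 d=13 *, r--
l=0 r=8: -13+15=2 d=1 *, r--

r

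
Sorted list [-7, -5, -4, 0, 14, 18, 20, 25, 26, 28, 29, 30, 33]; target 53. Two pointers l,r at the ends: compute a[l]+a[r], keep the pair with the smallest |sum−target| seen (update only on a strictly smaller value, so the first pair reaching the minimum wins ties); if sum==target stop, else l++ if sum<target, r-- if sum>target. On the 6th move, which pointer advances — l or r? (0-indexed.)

l

[0,12] -7+33=26 d=27 * → l++
[1,12] -5+33=28 d=25 * → l++
[2,12] -4+33=29 d=24 * → l++
[3,12] 0+33=33 d=20 * → l++
[4,12] 14+33=47 d=6 * → l++
[5,12] 18+33=51 d=2 * → l++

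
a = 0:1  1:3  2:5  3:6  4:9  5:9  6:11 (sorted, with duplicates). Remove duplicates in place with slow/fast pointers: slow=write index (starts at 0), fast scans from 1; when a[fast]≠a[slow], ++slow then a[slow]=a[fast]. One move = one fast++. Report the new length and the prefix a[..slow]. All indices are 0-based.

length 6; prefix = [1, 3, 5, 6, 9, 11]

slow=0 fast=1: a[fast]=3≠a[slow]=1 write a[1]=3, slow++,fast++
slow=1 fast=2: a[fast]=5≠a[slow]=3 write a[2]=5, slow++,fast++
slow=2 fast=3: a[fast]=6≠a[slow]=5 write a[3]=6, slow++,fast++
slow=3 fast=4: a[fast]=9≠a[slow]=6 write a[4]=9, slow++,fast++
slow=4 fast=5: a[fast]=9=a[slow] dup, fast++
slow=4 fast=6: a[fast]=11≠a[slow]=9 write a[5]=11, slow++,fast++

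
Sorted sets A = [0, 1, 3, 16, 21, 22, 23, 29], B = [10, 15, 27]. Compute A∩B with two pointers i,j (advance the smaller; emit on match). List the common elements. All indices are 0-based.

intersection = []

i=0 j=0: 0<10, i++
i=1 j=0: 1<10, i++
i=2 j=0: 3<10, i++
i=3 j=0: 16>10, j++
i=3 j=1: 16>15, j++
i=3 j=2: 16<27, i++
i=4 j=2: 21<27, i++
i=5 j=2: 22<27, i++
i=6 j=2: 23<27, i++
i=7 j=2: 29>27, j++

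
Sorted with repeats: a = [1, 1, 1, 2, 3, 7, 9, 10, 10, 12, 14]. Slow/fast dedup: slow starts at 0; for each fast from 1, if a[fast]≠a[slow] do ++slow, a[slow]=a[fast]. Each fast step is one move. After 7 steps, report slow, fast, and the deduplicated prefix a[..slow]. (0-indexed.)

slow=5, fast=8, prefix=[1, 2, 3, 7, 9, 10]

(s=0,f=1) a[fast]=1=a[slow] dup → fast++
(s=0,f=2) a[fast]=1=a[slow] dup → fast++
(s=0,f=3) a[fast]=2≠a[slow]=1 write a[1]=2 → slow++,fast++
(s=1,f=4) a[fast]=3≠a[slow]=2 write a[2]=3 → slow++,fast++
(s=2,f=5) a[fast]=7≠a[slow]=3 write a[3]=7 → slow++,fast++
(s=3,f=6) a[fast]=9≠a[slow]=7 write a[4]=9 → slow++,fast++
(s=4,f=7) a[fast]=10≠a[slow]=9 write a[5]=10 → slow++,fast++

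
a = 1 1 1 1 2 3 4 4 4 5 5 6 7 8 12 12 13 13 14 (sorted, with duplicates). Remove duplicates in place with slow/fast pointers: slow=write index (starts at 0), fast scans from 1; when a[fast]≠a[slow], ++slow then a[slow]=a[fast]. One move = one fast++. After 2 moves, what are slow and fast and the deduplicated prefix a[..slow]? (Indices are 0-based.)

slow=0, fast=3, prefix=[1]

(s=0,f=1) a[fast]=1=a[slow] dup → fast++
(s=0,f=2) a[fast]=1=a[slow] dup → fast++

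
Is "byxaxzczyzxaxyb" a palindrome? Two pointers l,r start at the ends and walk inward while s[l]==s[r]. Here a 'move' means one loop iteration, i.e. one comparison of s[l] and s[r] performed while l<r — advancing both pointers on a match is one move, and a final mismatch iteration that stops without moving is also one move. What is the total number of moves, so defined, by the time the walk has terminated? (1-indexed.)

7 moves

l=1 r=15: 'b'=='b', l++,r--
l=2 r=14: 'y'=='y', l++,r--
l=3 r=13: 'x'=='x', l++,r--
l=4 r=12: 'a'=='a', l++,r--
l=5 r=11: 'x'=='x', l++,r--
l=6 r=10: 'z'=='z', l++,r--
l=7 r=9: 'c'!='y', stop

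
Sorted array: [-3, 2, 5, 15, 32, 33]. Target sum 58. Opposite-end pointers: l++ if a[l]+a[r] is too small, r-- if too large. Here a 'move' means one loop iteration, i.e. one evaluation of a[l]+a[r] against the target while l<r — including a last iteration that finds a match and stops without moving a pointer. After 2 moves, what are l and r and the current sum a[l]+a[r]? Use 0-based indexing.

l=2, r=5, sum=38

[0,5] -3+33=30 <58 → l++
[1,5] 2+33=35 <58 → l++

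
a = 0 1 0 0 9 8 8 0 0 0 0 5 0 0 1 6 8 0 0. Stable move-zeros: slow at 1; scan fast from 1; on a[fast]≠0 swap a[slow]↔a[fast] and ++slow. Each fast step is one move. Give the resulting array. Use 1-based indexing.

[1, 9, 8, 8, 5, 1, 6, 8, 0, 0, 0, 0, 0, 0, 0, 0, 0, 0, 0]

slow=1 fast=1: a[fast]=0, fast++
slow=1 fast=2: a[fast]=1≠0 swap→a[1]=1, slow++,fast++
slow=2 fast=3: a[fast]=0, fast++
slow=2 fast=4: a[fast]=0, fast++
slow=2 fast=5: a[fast]=9≠0 swap→a[2]=9, slow++,fast++
slow=3 fast=6: a[fast]=8≠0 swap→a[3]=8, slow++,fast++
slow=4 fast=7: a[fast]=8≠0 swap→a[4]=8, slow++,fast++
slow=5 fast=8: a[fast]=0, fast++
slow=5 fast=9: a[fast]=0, fast++
slow=5 fast=10: a[fast]=0, fast++
slow=5 fast=11: a[fast]=0, fast++
slow=5 fast=12: a[fast]=5≠0 swap→a[5]=5, slow++,fast++
slow=6 fast=13: a[fast]=0, fast++
slow=6 fast=14: a[fast]=0, fast++
slow=6 fast=15: a[fast]=1≠0 swap→a[6]=1, slow++,fast++
slow=7 fast=16: a[fast]=6≠0 swap→a[7]=6, slow++,fast++
slow=8 fast=17: a[fast]=8≠0 swap→a[8]=8, slow++,fast++
slow=9 fast=18: a[fast]=0, fast++
slow=9 fast=19: a[fast]=0, fast++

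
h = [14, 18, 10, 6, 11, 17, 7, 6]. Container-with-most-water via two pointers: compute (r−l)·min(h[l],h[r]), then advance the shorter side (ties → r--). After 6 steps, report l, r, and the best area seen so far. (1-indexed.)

l=1 r=8: min(14,6)*7=42 best=42 *, r--
l=1 r=7: min(14,7)*6=42 best=42, r--
l=1 r=6: min(14,17)*5=70 best=70 *, l++
l=2 r=6: min(18,17)*4=68 best=70, r--
l=2 r=5: min(18,11)*3=33 best=70, r--
l=2 r=4: min(18,6)*2=12 best=70, r--

l=2, r=3, best area=70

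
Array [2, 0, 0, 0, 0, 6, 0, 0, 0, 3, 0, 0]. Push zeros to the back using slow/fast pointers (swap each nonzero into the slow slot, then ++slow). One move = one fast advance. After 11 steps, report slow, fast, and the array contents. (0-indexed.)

slow=3, fast=11, a=[2, 6, 3, 0, 0, 0, 0, 0, 0, 0, 0, 0]

slow=0 fast=0: a[fast]=2≠0 swap→a[0]=2, slow++,fast++
slow=1 fast=1: a[fast]=0, fast++
slow=1 fast=2: a[fast]=0, fast++
slow=1 fast=3: a[fast]=0, fast++
slow=1 fast=4: a[fast]=0, fast++
slow=1 fast=5: a[fast]=6≠0 swap→a[1]=6, slow++,fast++
slow=2 fast=6: a[fast]=0, fast++
slow=2 fast=7: a[fast]=0, fast++
slow=2 fast=8: a[fast]=0, fast++
slow=2 fast=9: a[fast]=3≠0 swap→a[2]=3, slow++,fast++
slow=3 fast=10: a[fast]=0, fast++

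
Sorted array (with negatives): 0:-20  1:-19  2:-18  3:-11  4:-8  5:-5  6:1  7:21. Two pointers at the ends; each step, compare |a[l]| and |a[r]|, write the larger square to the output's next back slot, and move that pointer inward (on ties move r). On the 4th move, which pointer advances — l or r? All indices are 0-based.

l=0 r=7: |-20|<=|21| out[7]=441, r--
l=0 r=6: |-20|>|1| out[6]=400, l++
l=1 r=6: |-19|>|1| out[5]=361, l++
l=2 r=6: |-18|>|1| out[4]=324, l++

l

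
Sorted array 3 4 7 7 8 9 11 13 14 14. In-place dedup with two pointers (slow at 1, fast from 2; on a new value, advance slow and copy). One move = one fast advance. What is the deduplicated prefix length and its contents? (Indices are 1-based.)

(s=1,f=2) a[fast]=4≠a[slow]=3 write a[2]=4 → slow++,fast++
(s=2,f=3) a[fast]=7≠a[slow]=4 write a[3]=7 → slow++,fast++
(s=3,f=4) a[fast]=7=a[slow] dup → fast++
(s=3,f=5) a[fast]=8≠a[slow]=7 write a[4]=8 → slow++,fast++
(s=4,f=6) a[fast]=9≠a[slow]=8 write a[5]=9 → slow++,fast++
(s=5,f=7) a[fast]=11≠a[slow]=9 write a[6]=11 → slow++,fast++
(s=6,f=8) a[fast]=13≠a[slow]=11 write a[7]=13 → slow++,fast++
(s=7,f=9) a[fast]=14≠a[slow]=13 write a[8]=14 → slow++,fast++
(s=8,f=10) a[fast]=14=a[slow] dup → fast++

length 8; prefix = [3, 4, 7, 8, 9, 11, 13, 14]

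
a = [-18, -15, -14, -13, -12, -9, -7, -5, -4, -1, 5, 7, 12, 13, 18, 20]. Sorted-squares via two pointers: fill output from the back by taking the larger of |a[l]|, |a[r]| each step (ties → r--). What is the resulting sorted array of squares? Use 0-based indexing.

[1, 16, 25, 25, 49, 49, 81, 144, 144, 169, 169, 196, 225, 324, 324, 400]

[0,15] |-18|<=|20| out[15]=400 → r--
[0,14] |-18|<=|18| out[14]=324 → r--
[0,13] |-18|>|13| out[13]=324 → l++
[1,13] |-15|>|13| out[12]=225 → l++
[2,13] |-14|>|13| out[11]=196 → l++
[3,13] |-13|<=|13| out[10]=169 → r--
[3,12] |-13|>|12| out[9]=169 → l++
[4,12] |-12|<=|12| out[8]=144 → r--
[4,11] |-12|>|7| out[7]=144 → l++
[5,11] |-9|>|7| out[6]=81 → l++
[6,11] |-7|<=|7| out[5]=49 → r--
[6,10] |-7|>|5| out[4]=49 → l++
[7,10] |-5|<=|5| out[3]=25 → r--
[7,9] |-5|>|-1| out[2]=25 → l++
[8,9] |-4|>|-1| out[1]=16 → l++
[9,9] |-1|<=|-1| out[0]=1 → r--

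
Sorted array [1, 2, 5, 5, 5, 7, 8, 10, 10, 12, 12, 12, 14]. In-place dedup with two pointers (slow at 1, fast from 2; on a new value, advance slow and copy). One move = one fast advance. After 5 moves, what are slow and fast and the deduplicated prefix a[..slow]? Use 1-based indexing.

(s=1,f=2) a[fast]=2≠a[slow]=1 write a[2]=2 → slow++,fast++
(s=2,f=3) a[fast]=5≠a[slow]=2 write a[3]=5 → slow++,fast++
(s=3,f=4) a[fast]=5=a[slow] dup → fast++
(s=3,f=5) a[fast]=5=a[slow] dup → fast++
(s=3,f=6) a[fast]=7≠a[slow]=5 write a[4]=7 → slow++,fast++

slow=4, fast=7, prefix=[1, 2, 5, 7]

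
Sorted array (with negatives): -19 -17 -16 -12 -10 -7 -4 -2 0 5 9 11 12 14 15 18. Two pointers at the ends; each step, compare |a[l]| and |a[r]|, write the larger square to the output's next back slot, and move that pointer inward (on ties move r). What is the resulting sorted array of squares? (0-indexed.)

l=0 r=15: |-19|>|18| out[15]=361, l++
l=1 r=15: |-17|<=|18| out[14]=324, r--
l=1 r=14: |-17|>|15| out[13]=289, l++
l=2 r=14: |-16|>|15| out[12]=256, l++
l=3 r=14: |-12|<=|15| out[11]=225, r--
l=3 r=13: |-12|<=|14| out[10]=196, r--
l=3 r=12: |-12|<=|12| out[9]=144, r--
l=3 r=11: |-12|>|11| out[8]=144, l++
l=4 r=11: |-10|<=|11| out[7]=121, r--
l=4 r=10: |-10|>|9| out[6]=100, l++
l=5 r=10: |-7|<=|9| out[5]=81, r--
l=5 r=9: |-7|>|5| out[4]=49, l++
l=6 r=9: |-4|<=|5| out[3]=25, r--
l=6 r=8: |-4|>|0| out[2]=16, l++
l=7 r=8: |-2|>|0| out[1]=4, l++
l=8 r=8: |0|<=|0| out[0]=0, r--

[0, 4, 16, 25, 49, 81, 100, 121, 144, 144, 196, 225, 256, 289, 324, 361]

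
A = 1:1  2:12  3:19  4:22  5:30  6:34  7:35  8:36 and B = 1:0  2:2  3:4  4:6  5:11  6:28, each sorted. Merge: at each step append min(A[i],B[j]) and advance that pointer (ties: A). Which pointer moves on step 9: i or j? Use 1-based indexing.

i=1 j=1: A[i]=1>B[j]=0 take 0, j++
i=1 j=2: A[i]=1<=B[j]=2 take 1, i++
i=2 j=2: A[i]=12>B[j]=2 take 2, j++
i=2 j=3: A[i]=12>B[j]=4 take 4, j++
i=2 j=4: A[i]=12>B[j]=6 take 6, j++
i=2 j=5: A[i]=12>B[j]=11 take 11, j++
i=2 j=6: A[i]=12<=B[j]=28 take 12, i++
i=3 j=6: A[i]=19<=B[j]=28 take 19, i++
i=4 j=6: A[i]=22<=B[j]=28 take 22, i++

i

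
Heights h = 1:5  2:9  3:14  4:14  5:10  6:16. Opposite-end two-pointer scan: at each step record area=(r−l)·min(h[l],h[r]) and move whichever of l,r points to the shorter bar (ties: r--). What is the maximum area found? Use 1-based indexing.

[1,6] min(5,16)*5=25 best=25 * → l++
[2,6] min(9,16)*4=36 best=36 * → l++
[3,6] min(14,16)*3=42 best=42 * → l++
[4,6] min(14,16)*2=28 best=42 → l++
[5,6] min(10,16)*1=10 best=42 → l++

max area = 42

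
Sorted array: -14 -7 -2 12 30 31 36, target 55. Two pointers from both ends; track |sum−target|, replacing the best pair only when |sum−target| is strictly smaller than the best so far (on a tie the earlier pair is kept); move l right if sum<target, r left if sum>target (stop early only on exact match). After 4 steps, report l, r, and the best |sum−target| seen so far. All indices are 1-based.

[1,7] -14+36=22 d=33 * → l++
[2,7] -7+36=29 d=26 * → l++
[3,7] -2+36=34 d=21 * → l++
[4,7] 12+36=48 d=7 * → l++

l=5, r=7, best |Δ|=7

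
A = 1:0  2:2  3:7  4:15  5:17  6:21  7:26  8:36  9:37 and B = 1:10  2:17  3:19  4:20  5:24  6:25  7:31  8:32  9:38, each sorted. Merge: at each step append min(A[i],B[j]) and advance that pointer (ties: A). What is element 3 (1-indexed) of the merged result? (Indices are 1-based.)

[i=1,j=1] A[i]=0<=B[j]=10 take 0 → i++
[i=2,j=1] A[i]=2<=B[j]=10 take 2 → i++
[i=3,j=1] A[i]=7<=B[j]=10 take 7 → i++
[i=4,j=1] A[i]=15>B[j]=10 take 10 → j++
[i=4,j=2] A[i]=15<=B[j]=17 take 15 → i++
[i=5,j=2] A[i]=17<=B[j]=17 take 17 → i++
[i=6,j=2] A[i]=21>B[j]=17 take 17 → j++
[i=6,j=3] A[i]=21>B[j]=19 take 19 → j++
[i=6,j=4] A[i]=21>B[j]=20 take 20 → j++
[i=6,j=5] A[i]=21<=B[j]=24 take 21 → i++
[i=7,j=5] A[i]=26>B[j]=24 take 24 → j++
[i=7,j=6] A[i]=26>B[j]=25 take 25 → j++
[i=7,j=7] A[i]=26<=B[j]=31 take 26 → i++
[i=8,j=7] A[i]=36>B[j]=31 take 31 → j++
[i=8,j=8] A[i]=36>B[j]=32 take 32 → j++
[i=8,j=9] A[i]=36<=B[j]=38 take 36 → i++
[i=9,j=9] A[i]=37<=B[j]=38 take 37 → i++
[i=10,j=9] A done, take B[j]=38 → j++

merged[3] = 7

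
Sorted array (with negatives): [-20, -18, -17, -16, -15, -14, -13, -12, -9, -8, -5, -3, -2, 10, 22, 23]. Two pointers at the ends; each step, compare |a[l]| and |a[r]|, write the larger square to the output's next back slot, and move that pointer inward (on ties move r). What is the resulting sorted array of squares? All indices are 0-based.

[0,15] |-20|<=|23| out[15]=529 → r--
[0,14] |-20|<=|22| out[14]=484 → r--
[0,13] |-20|>|10| out[13]=400 → l++
[1,13] |-18|>|10| out[12]=324 → l++
[2,13] |-17|>|10| out[11]=289 → l++
[3,13] |-16|>|10| out[10]=256 → l++
[4,13] |-15|>|10| out[9]=225 → l++
[5,13] |-14|>|10| out[8]=196 → l++
[6,13] |-13|>|10| out[7]=169 → l++
[7,13] |-12|>|10| out[6]=144 → l++
[8,13] |-9|<=|10| out[5]=100 → r--
[8,12] |-9|>|-2| out[4]=81 → l++
[9,12] |-8|>|-2| out[3]=64 → l++
[10,12] |-5|>|-2| out[2]=25 → l++
[11,12] |-3|>|-2| out[1]=9 → l++
[12,12] |-2|<=|-2| out[0]=4 → r--

[4, 9, 25, 64, 81, 100, 144, 169, 196, 225, 256, 289, 324, 400, 484, 529]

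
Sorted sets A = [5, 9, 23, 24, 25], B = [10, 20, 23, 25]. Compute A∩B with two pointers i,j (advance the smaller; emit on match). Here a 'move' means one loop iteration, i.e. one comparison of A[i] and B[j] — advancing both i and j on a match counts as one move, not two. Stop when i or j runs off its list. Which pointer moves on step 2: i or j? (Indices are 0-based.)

i=0 j=0: 5<10, i++
i=1 j=0: 9<10, i++

i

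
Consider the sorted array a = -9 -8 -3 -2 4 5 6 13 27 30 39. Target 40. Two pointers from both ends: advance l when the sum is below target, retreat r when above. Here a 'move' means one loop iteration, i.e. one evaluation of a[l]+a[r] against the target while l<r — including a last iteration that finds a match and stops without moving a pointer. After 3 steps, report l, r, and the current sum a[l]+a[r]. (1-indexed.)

l=1 r=11: -9+39=30 <40, l++
l=2 r=11: -8+39=31 <40, l++
l=3 r=11: -3+39=36 <40, l++

l=4, r=11, sum=37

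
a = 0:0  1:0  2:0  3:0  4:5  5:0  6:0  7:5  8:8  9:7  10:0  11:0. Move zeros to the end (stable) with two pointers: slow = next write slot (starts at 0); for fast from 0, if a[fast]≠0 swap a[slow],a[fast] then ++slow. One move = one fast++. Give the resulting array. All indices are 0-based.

[5, 5, 8, 7, 0, 0, 0, 0, 0, 0, 0, 0]

slow=0 fast=0: a[fast]=0, fast++
slow=0 fast=1: a[fast]=0, fast++
slow=0 fast=2: a[fast]=0, fast++
slow=0 fast=3: a[fast]=0, fast++
slow=0 fast=4: a[fast]=5≠0 swap→a[0]=5, slow++,fast++
slow=1 fast=5: a[fast]=0, fast++
slow=1 fast=6: a[fast]=0, fast++
slow=1 fast=7: a[fast]=5≠0 swap→a[1]=5, slow++,fast++
slow=2 fast=8: a[fast]=8≠0 swap→a[2]=8, slow++,fast++
slow=3 fast=9: a[fast]=7≠0 swap→a[3]=7, slow++,fast++
slow=4 fast=10: a[fast]=0, fast++
slow=4 fast=11: a[fast]=0, fast++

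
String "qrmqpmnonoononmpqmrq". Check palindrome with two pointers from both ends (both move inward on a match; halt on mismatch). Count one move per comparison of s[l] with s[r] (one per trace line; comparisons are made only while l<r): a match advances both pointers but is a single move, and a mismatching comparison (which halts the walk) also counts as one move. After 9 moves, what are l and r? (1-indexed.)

l=1 r=20: 'q'=='q', l++,r--
l=2 r=19: 'r'=='r', l++,r--
l=3 r=18: 'm'=='m', l++,r--
l=4 r=17: 'q'=='q', l++,r--
l=5 r=16: 'p'=='p', l++,r--
l=6 r=15: 'm'=='m', l++,r--
l=7 r=14: 'n'=='n', l++,r--
l=8 r=13: 'o'=='o', l++,r--
l=9 r=12: 'n'=='n', l++,r--

l=10, r=11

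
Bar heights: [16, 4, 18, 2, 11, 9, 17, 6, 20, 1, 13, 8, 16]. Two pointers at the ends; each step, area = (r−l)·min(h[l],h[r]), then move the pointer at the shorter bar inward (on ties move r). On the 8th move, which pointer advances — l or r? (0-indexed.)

[0,12] min(16,16)*12=192 best=192 * → r--
[0,11] min(16,8)*11=88 best=192 → r--
[0,10] min(16,13)*10=130 best=192 → r--
[0,9] min(16,1)*9=9 best=192 → r--
[0,8] min(16,20)*8=128 best=192 → l++
[1,8] min(4,20)*7=28 best=192 → l++
[2,8] min(18,20)*6=108 best=192 → l++
[3,8] min(2,20)*5=10 best=192 → l++

l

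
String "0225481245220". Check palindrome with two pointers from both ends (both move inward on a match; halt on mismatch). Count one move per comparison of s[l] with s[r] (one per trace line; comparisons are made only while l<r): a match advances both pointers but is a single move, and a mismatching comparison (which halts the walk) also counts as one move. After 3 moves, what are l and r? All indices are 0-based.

l=3, r=9

l=0 r=12: '0'=='0', l++,r--
l=1 r=11: '2'=='2', l++,r--
l=2 r=10: '2'=='2', l++,r--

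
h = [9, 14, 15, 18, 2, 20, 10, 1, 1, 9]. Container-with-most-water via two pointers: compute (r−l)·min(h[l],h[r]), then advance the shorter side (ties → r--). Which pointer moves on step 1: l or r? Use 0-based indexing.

r

[0,9] min(9,9)*9=81 best=81 * → r--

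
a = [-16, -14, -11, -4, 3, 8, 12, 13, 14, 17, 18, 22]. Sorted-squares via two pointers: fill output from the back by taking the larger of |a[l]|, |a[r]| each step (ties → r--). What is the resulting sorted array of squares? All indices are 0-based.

[0,11] |-16|<=|22| out[11]=484 → r--
[0,10] |-16|<=|18| out[10]=324 → r--
[0,9] |-16|<=|17| out[9]=289 → r--
[0,8] |-16|>|14| out[8]=256 → l++
[1,8] |-14|<=|14| out[7]=196 → r--
[1,7] |-14|>|13| out[6]=196 → l++
[2,7] |-11|<=|13| out[5]=169 → r--
[2,6] |-11|<=|12| out[4]=144 → r--
[2,5] |-11|>|8| out[3]=121 → l++
[3,5] |-4|<=|8| out[2]=64 → r--
[3,4] |-4|>|3| out[1]=16 → l++
[4,4] |3|<=|3| out[0]=9 → r--

[9, 16, 64, 121, 144, 169, 196, 196, 256, 289, 324, 484]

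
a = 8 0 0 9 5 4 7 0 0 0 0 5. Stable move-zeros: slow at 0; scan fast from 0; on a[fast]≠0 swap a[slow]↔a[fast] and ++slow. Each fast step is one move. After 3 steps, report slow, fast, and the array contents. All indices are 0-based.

slow=1, fast=3, a=[8, 0, 0, 9, 5, 4, 7, 0, 0, 0, 0, 5]

(s=0,f=0) a[fast]=8≠0 swap→a[0]=8 → slow++,fast++
(s=1,f=1) a[fast]=0 → fast++
(s=1,f=2) a[fast]=0 → fast++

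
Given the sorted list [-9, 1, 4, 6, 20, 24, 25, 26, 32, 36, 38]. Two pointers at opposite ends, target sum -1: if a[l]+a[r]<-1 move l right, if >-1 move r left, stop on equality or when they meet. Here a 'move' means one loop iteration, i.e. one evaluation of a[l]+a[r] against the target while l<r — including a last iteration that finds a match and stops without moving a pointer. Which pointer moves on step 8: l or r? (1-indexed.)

l=1 r=11: -9+38=29 >-1, r--
l=1 r=10: -9+36=27 >-1, r--
l=1 r=9: -9+32=23 >-1, r--
l=1 r=8: -9+26=17 >-1, r--
l=1 r=7: -9+25=16 >-1, r--
l=1 r=6: -9+24=15 >-1, r--
l=1 r=5: -9+20=11 >-1, r--
l=1 r=4: -9+6=-3 <-1, l++

l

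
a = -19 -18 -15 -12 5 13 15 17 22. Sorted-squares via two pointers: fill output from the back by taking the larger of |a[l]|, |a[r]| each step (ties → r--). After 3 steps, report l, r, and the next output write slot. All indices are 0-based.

l=2, r=7, next write slot=5

[0,8] |-19|<=|22| out[8]=484 → r--
[0,7] |-19|>|17| out[7]=361 → l++
[1,7] |-18|>|17| out[6]=324 → l++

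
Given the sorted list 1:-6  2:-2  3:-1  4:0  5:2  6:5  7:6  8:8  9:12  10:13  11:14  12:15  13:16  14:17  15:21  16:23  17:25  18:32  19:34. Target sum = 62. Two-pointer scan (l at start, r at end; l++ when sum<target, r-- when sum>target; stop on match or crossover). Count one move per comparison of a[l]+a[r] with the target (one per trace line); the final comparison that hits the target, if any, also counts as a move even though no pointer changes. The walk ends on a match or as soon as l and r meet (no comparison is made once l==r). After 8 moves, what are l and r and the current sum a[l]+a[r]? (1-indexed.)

l=1 r=19: -6+34=28 <62, l++
l=2 r=19: -2+34=32 <62, l++
l=3 r=19: -1+34=33 <62, l++
l=4 r=19: 0+34=34 <62, l++
l=5 r=19: 2+34=36 <62, l++
l=6 r=19: 5+34=39 <62, l++
l=7 r=19: 6+34=40 <62, l++
l=8 r=19: 8+34=42 <62, l++

l=9, r=19, sum=46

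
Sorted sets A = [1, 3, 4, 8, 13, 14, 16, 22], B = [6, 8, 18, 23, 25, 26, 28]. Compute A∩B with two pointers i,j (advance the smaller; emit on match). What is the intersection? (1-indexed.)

intersection = [8]

[i=1,j=1] 1<6 → i++
[i=2,j=1] 3<6 → i++
[i=3,j=1] 4<6 → i++
[i=4,j=1] 8>6 → j++
[i=4,j=2] 8==8 emit → i++,j++
[i=5,j=3] 13<18 → i++
[i=6,j=3] 14<18 → i++
[i=7,j=3] 16<18 → i++
[i=8,j=3] 22>18 → j++
[i=8,j=4] 22<23 → i++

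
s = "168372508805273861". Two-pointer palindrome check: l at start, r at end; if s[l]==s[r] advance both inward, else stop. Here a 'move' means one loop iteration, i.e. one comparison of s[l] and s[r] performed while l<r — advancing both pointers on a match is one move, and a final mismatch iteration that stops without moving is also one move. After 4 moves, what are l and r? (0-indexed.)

l=4, r=13

l=0 r=17: '1'=='1', l++,r--
l=1 r=16: '6'=='6', l++,r--
l=2 r=15: '8'=='8', l++,r--
l=3 r=14: '3'=='3', l++,r--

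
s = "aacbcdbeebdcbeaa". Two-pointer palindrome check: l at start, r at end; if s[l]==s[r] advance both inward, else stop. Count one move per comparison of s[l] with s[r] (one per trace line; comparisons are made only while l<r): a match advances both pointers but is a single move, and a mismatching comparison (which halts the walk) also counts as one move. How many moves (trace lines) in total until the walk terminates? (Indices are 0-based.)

3 moves

[0,15] 'a'=='a' → l++,r--
[1,14] 'a'=='a' → l++,r--
[2,13] 'c'!='e' → stop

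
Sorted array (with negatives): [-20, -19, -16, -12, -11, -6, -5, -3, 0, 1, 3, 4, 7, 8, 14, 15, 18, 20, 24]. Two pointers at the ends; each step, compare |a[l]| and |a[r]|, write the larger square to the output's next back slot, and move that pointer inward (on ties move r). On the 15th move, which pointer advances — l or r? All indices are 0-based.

[0,18] |-20|<=|24| out[18]=576 → r--
[0,17] |-20|<=|20| out[17]=400 → r--
[0,16] |-20|>|18| out[16]=400 → l++
[1,16] |-19|>|18| out[15]=361 → l++
[2,16] |-16|<=|18| out[14]=324 → r--
[2,15] |-16|>|15| out[13]=256 → l++
[3,15] |-12|<=|15| out[12]=225 → r--
[3,14] |-12|<=|14| out[11]=196 → r--
[3,13] |-12|>|8| out[10]=144 → l++
[4,13] |-11|>|8| out[9]=121 → l++
[5,13] |-6|<=|8| out[8]=64 → r--
[5,12] |-6|<=|7| out[7]=49 → r--
[5,11] |-6|>|4| out[6]=36 → l++
[6,11] |-5|>|4| out[5]=25 → l++
[7,11] |-3|<=|4| out[4]=16 → r--

r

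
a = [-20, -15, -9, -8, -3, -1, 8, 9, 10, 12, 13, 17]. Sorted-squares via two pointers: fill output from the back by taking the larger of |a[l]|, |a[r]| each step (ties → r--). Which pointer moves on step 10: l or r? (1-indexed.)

l

l=1 r=12: |-20|>|17| out[12]=400, l++
l=2 r=12: |-15|<=|17| out[11]=289, r--
l=2 r=11: |-15|>|13| out[10]=225, l++
l=3 r=11: |-9|<=|13| out[9]=169, r--
l=3 r=10: |-9|<=|12| out[8]=144, r--
l=3 r=9: |-9|<=|10| out[7]=100, r--
l=3 r=8: |-9|<=|9| out[6]=81, r--
l=3 r=7: |-9|>|8| out[5]=81, l++
l=4 r=7: |-8|<=|8| out[4]=64, r--
l=4 r=6: |-8|>|-1| out[3]=64, l++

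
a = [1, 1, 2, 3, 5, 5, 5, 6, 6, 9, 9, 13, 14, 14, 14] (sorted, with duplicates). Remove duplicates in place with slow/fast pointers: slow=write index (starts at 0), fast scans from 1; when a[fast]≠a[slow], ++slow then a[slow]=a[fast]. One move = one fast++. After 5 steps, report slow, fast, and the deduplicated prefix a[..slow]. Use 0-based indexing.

slow=3, fast=6, prefix=[1, 2, 3, 5]

(s=0,f=1) a[fast]=1=a[slow] dup → fast++
(s=0,f=2) a[fast]=2≠a[slow]=1 write a[1]=2 → slow++,fast++
(s=1,f=3) a[fast]=3≠a[slow]=2 write a[2]=3 → slow++,fast++
(s=2,f=4) a[fast]=5≠a[slow]=3 write a[3]=5 → slow++,fast++
(s=3,f=5) a[fast]=5=a[slow] dup → fast++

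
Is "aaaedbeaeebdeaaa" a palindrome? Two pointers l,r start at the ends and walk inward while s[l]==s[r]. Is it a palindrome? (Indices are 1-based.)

[1,16] 'a'=='a' → l++,r--
[2,15] 'a'=='a' → l++,r--
[3,14] 'a'=='a' → l++,r--
[4,13] 'e'=='e' → l++,r--
[5,12] 'd'=='d' → l++,r--
[6,11] 'b'=='b' → l++,r--
[7,10] 'e'=='e' → l++,r--
[8,9] 'a'!='e' → stop

not a palindrome (mismatch at 8,9)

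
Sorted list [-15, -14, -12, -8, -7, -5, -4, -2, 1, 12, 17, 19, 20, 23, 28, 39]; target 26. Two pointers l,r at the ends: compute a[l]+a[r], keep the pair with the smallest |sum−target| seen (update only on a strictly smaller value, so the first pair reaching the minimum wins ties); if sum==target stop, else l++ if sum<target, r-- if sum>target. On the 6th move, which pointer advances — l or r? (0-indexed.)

l

[0,15] -15+39=24 d=2 * → l++
[1,15] -14+39=25 d=1 * → l++
[2,15] -12+39=27 d=1 → r--
[2,14] -12+28=16 d=10 → l++
[3,14] -8+28=20 d=6 → l++
[4,14] -7+28=21 d=5 → l++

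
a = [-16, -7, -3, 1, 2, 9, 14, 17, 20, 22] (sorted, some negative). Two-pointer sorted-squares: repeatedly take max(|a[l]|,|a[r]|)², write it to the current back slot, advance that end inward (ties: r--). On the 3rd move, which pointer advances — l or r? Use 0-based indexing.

r

l=0 r=9: |-16|<=|22| out[9]=484, r--
l=0 r=8: |-16|<=|20| out[8]=400, r--
l=0 r=7: |-16|<=|17| out[7]=289, r--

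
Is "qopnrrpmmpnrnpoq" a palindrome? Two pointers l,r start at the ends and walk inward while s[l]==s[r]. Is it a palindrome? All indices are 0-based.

not a palindrome (mismatch at 5,10)

l=0 r=15: 'q'=='q', l++,r--
l=1 r=14: 'o'=='o', l++,r--
l=2 r=13: 'p'=='p', l++,r--
l=3 r=12: 'n'=='n', l++,r--
l=4 r=11: 'r'=='r', l++,r--
l=5 r=10: 'r'!='n', stop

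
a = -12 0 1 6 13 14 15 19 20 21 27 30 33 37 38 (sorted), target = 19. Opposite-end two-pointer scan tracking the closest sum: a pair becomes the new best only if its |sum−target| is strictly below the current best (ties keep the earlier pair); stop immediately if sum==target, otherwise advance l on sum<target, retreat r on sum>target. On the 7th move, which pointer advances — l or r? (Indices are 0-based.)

[0,14] -12+38=26 d=7 * → r--
[0,13] -12+37=25 d=6 * → r--
[0,12] -12+33=21 d=2 * → r--
[0,11] -12+30=18 d=1 * → l++
[1,11] 0+30=30 d=11 → r--
[1,10] 0+27=27 d=8 → r--
[1,9] 0+21=21 d=2 → r--

r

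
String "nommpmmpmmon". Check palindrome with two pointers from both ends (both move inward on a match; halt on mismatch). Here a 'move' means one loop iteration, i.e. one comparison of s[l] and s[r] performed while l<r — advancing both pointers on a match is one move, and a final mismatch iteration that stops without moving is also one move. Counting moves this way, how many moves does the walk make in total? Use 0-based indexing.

[0,11] 'n'=='n' → l++,r--
[1,10] 'o'=='o' → l++,r--
[2,9] 'm'=='m' → l++,r--
[3,8] 'm'=='m' → l++,r--
[4,7] 'p'=='p' → l++,r--
[5,6] 'm'=='m' → l++,r--

6 moves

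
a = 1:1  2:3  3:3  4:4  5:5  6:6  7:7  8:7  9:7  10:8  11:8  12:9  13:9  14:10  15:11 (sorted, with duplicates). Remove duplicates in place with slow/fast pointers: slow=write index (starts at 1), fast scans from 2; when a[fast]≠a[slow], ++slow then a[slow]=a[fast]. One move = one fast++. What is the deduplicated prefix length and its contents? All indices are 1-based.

length 10; prefix = [1, 3, 4, 5, 6, 7, 8, 9, 10, 11]

slow=1 fast=2: a[fast]=3≠a[slow]=1 write a[2]=3, slow++,fast++
slow=2 fast=3: a[fast]=3=a[slow] dup, fast++
slow=2 fast=4: a[fast]=4≠a[slow]=3 write a[3]=4, slow++,fast++
slow=3 fast=5: a[fast]=5≠a[slow]=4 write a[4]=5, slow++,fast++
slow=4 fast=6: a[fast]=6≠a[slow]=5 write a[5]=6, slow++,fast++
slow=5 fast=7: a[fast]=7≠a[slow]=6 write a[6]=7, slow++,fast++
slow=6 fast=8: a[fast]=7=a[slow] dup, fast++
slow=6 fast=9: a[fast]=7=a[slow] dup, fast++
slow=6 fast=10: a[fast]=8≠a[slow]=7 write a[7]=8, slow++,fast++
slow=7 fast=11: a[fast]=8=a[slow] dup, fast++
slow=7 fast=12: a[fast]=9≠a[slow]=8 write a[8]=9, slow++,fast++
slow=8 fast=13: a[fast]=9=a[slow] dup, fast++
slow=8 fast=14: a[fast]=10≠a[slow]=9 write a[9]=10, slow++,fast++
slow=9 fast=15: a[fast]=11≠a[slow]=10 write a[10]=11, slow++,fast++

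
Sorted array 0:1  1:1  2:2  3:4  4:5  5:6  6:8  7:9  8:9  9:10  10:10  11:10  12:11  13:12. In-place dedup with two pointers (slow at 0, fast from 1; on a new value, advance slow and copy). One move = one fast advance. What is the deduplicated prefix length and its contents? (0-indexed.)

length 10; prefix = [1, 2, 4, 5, 6, 8, 9, 10, 11, 12]

slow=0 fast=1: a[fast]=1=a[slow] dup, fast++
slow=0 fast=2: a[fast]=2≠a[slow]=1 write a[1]=2, slow++,fast++
slow=1 fast=3: a[fast]=4≠a[slow]=2 write a[2]=4, slow++,fast++
slow=2 fast=4: a[fast]=5≠a[slow]=4 write a[3]=5, slow++,fast++
slow=3 fast=5: a[fast]=6≠a[slow]=5 write a[4]=6, slow++,fast++
slow=4 fast=6: a[fast]=8≠a[slow]=6 write a[5]=8, slow++,fast++
slow=5 fast=7: a[fast]=9≠a[slow]=8 write a[6]=9, slow++,fast++
slow=6 fast=8: a[fast]=9=a[slow] dup, fast++
slow=6 fast=9: a[fast]=10≠a[slow]=9 write a[7]=10, slow++,fast++
slow=7 fast=10: a[fast]=10=a[slow] dup, fast++
slow=7 fast=11: a[fast]=10=a[slow] dup, fast++
slow=7 fast=12: a[fast]=11≠a[slow]=10 write a[8]=11, slow++,fast++
slow=8 fast=13: a[fast]=12≠a[slow]=11 write a[9]=12, slow++,fast++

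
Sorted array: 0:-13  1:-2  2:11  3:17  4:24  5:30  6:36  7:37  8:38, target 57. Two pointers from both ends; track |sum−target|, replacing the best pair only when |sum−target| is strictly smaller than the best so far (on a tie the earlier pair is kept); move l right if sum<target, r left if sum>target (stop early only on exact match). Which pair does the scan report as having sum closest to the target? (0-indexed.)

l=0 r=8: -13+38=25 d=32 *, l++
l=1 r=8: -2+38=36 d=21 *, l++
l=2 r=8: 11+38=49 d=8 *, l++
l=3 r=8: 17+38=55 d=2 *, l++
l=4 r=8: 24+38=62 d=5, r--
l=4 r=7: 24+37=61 d=4, r--
l=4 r=6: 24+36=60 d=3, r--
l=4 r=5: 24+30=54 d=3, l++

pair (17, 38) with sum 55 (|Δ|=2)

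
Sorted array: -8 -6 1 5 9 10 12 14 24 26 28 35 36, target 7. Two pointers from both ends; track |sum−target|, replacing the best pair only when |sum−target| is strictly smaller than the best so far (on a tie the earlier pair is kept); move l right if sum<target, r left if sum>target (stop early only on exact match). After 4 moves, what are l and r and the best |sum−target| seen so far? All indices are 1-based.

[1,13] -8+36=28 d=21 * → r--
[1,12] -8+35=27 d=20 * → r--
[1,11] -8+28=20 d=13 * → r--
[1,10] -8+26=18 d=11 * → r--

l=1, r=9, best |Δ|=11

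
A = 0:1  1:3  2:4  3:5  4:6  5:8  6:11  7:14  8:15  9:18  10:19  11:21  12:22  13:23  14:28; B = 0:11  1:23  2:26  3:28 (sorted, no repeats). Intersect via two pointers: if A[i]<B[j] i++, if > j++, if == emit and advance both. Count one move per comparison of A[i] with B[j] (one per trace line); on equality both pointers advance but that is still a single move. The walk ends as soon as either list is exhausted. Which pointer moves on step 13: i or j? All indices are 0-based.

[i=0,j=0] 1<11 → i++
[i=1,j=0] 3<11 → i++
[i=2,j=0] 4<11 → i++
[i=3,j=0] 5<11 → i++
[i=4,j=0] 6<11 → i++
[i=5,j=0] 8<11 → i++
[i=6,j=0] 11==11 emit → i++,j++
[i=7,j=1] 14<23 → i++
[i=8,j=1] 15<23 → i++
[i=9,j=1] 18<23 → i++
[i=10,j=1] 19<23 → i++
[i=11,j=1] 21<23 → i++
[i=12,j=1] 22<23 → i++

i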